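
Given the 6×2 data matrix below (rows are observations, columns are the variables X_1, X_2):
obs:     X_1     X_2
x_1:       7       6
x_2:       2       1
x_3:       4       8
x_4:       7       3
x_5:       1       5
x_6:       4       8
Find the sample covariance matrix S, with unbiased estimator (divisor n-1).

Step 1 — column means:
  mean(X_1) = (7 + 2 + 4 + 7 + 1 + 4) / 6 = 25/6 = 4.1667
  mean(X_2) = (6 + 1 + 8 + 3 + 5 + 8) / 6 = 31/6 = 5.1667

Step 2 — sample covariance S[i,j] = (1/(n-1)) · Σ_k (x_{k,i} - mean_i) · (x_{k,j} - mean_j), with n-1 = 5.
  S[X_1,X_1] = ((2.8333)·(2.8333) + (-2.1667)·(-2.1667) + (-0.1667)·(-0.1667) + (2.8333)·(2.8333) + (-3.1667)·(-3.1667) + (-0.1667)·(-0.1667)) / 5 = 30.8333/5 = 6.1667
  S[X_1,X_2] = ((2.8333)·(0.8333) + (-2.1667)·(-4.1667) + (-0.1667)·(2.8333) + (2.8333)·(-2.1667) + (-3.1667)·(-0.1667) + (-0.1667)·(2.8333)) / 5 = 4.8333/5 = 0.9667
  S[X_2,X_2] = ((0.8333)·(0.8333) + (-4.1667)·(-4.1667) + (2.8333)·(2.8333) + (-2.1667)·(-2.1667) + (-0.1667)·(-0.1667) + (2.8333)·(2.8333)) / 5 = 38.8333/5 = 7.7667

S is symmetric (S[j,i] = S[i,j]). Assembling:

S = [[6.1667, 0.9667],
 [0.9667, 7.7667]]


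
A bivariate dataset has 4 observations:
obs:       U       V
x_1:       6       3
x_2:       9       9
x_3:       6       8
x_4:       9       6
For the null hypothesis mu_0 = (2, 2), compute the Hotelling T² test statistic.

Step 1 — sample mean vector:
  mean(U) = (6 + 9 + 6 + 9) / 4 = 30/4 = 7.5
  mean(V) = (3 + 9 + 8 + 6) / 4 = 26/4 = 6.5
  x̄ = (7.5, 6.5),  deviation x̄ - mu_0 = (7.5, 6.5) - (2, 2) = (5.5, 4.5).

Step 2 — sample covariance matrix, S[i,j] = (1/(n-1)) · Σ_k (x_{k,i} - mean_i) · (x_{k,j} - mean_j), divisor n-1 = 3:
  S[U,U] = ((-1.5)·(-1.5) + (1.5)·(1.5) + (-1.5)·(-1.5) + (1.5)·(1.5)) / 3 = 9/3 = 3
  S[U,V] = ((-1.5)·(-3.5) + (1.5)·(2.5) + (-1.5)·(1.5) + (1.5)·(-0.5)) / 3 = 6/3 = 2
  S[V,V] = ((-3.5)·(-3.5) + (2.5)·(2.5) + (1.5)·(1.5) + (-0.5)·(-0.5)) / 3 = 21/3 = 7
  S = [[3, 2],
 [2, 7]].

Step 3 — invert S. det(S) = 3·7 - (2)² = 17.
  S^{-1} = (1/det) · [[d, -b], [-b, a]] = [[0.4118, -0.1176],
 [-0.1176, 0.1765]].

Step 4 — quadratic form (x̄ - mu_0)^T · S^{-1} · (x̄ - mu_0):
  S^{-1} · (x̄ - mu_0) = (1.7353, 0.1471),
  (x̄ - mu_0)^T · [...] = (5.5)·(1.7353) + (4.5)·(0.1471) = 10.2059.

Step 5 — scale by n: T² = 4 · 10.2059 = 40.8235.

T² ≈ 40.8235


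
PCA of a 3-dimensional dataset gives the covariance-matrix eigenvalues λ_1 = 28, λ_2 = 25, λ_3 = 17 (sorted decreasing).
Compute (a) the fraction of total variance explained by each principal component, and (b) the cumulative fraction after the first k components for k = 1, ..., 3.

Step 1 — total variance = trace(Sigma) = Σ λ_i = 28 + 25 + 17 = 70.

Step 2 — fraction explained by component i = λ_i / Σ λ:
  PC1: 28/70 = 0.4
  PC2: 25/70 = 0.3571
  PC3: 17/70 = 0.2429

Step 3 — cumulative fraction after k components = (λ_1 + ... + λ_k) / Σ λ:
  k = 1: 28/70 = 0.4
  k = 2: (28 + 25)/70 = 53/70 = 0.7571
  k = 3: (28 + 25 + 17)/70 = 70/70 = 1

Summary (fraction, with percent):

explained: PC1 0.4 (40%), PC2 0.3571 (35.71%), PC3 0.2429 (24.29%);  cumulative: 0.4, 0.7571, 1


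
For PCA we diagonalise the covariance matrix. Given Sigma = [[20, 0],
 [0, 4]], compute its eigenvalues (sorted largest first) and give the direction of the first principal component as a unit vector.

Step 1 — characteristic polynomial of 2×2 Sigma:
  det(Sigma - λI) = λ² - trace · λ + det = 0.
  trace = 20 + 4 = 24, det = 20·4 - (0)² = 80.
Step 2 — discriminant:
  Δ = trace² - 4·det = 576 - 320 = 256.
Step 3 — eigenvalues:
  λ = (trace ± √Δ)/2 = (24 ± 16)/2,
  λ_1 = 20,  λ_2 = 4.

Step 4 — unit eigenvector for λ_1: Sigma is diagonal, so its eigenvectors are the coordinate axes. λ_1 = 20 is the diagonal entry on the first coordinate axis, hence
  v_1 = (1, 0) (||v_1|| = 1).

λ_1 = 20,  λ_2 = 4;  v_1 ≈ (1, 0)


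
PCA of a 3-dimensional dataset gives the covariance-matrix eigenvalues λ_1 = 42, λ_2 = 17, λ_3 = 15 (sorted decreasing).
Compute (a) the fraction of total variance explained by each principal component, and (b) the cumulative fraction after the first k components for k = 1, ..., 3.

Step 1 — total variance = trace(Sigma) = Σ λ_i = 42 + 17 + 15 = 74.

Step 2 — fraction explained by component i = λ_i / Σ λ:
  PC1: 42/74 = 0.5676
  PC2: 17/74 = 0.2297
  PC3: 15/74 = 0.2027

Step 3 — cumulative fraction after k components = (λ_1 + ... + λ_k) / Σ λ:
  k = 1: 42/74 = 0.5676
  k = 2: (42 + 17)/74 = 59/74 = 0.7973
  k = 3: (42 + 17 + 15)/74 = 74/74 = 1

Summary (fraction, with percent):

explained: PC1 0.5676 (56.76%), PC2 0.2297 (22.97%), PC3 0.2027 (20.27%);  cumulative: 0.5676, 0.7973, 1


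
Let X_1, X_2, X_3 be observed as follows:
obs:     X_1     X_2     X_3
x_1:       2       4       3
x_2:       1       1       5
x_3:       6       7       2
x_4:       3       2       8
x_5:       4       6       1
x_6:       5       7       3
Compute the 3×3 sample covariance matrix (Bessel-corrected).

Step 1 — column means:
  mean(X_1) = (2 + 1 + 6 + 3 + 4 + 5) / 6 = 21/6 = 3.5
  mean(X_2) = (4 + 1 + 7 + 2 + 6 + 7) / 6 = 27/6 = 4.5
  mean(X_3) = (3 + 5 + 2 + 8 + 1 + 3) / 6 = 22/6 = 3.6667

Step 2 — sample covariance S[i,j] = (1/(n-1)) · Σ_k (x_{k,i} - mean_i) · (x_{k,j} - mean_j), with n-1 = 5.
  S[X_1,X_1] = ((-1.5)·(-1.5) + (-2.5)·(-2.5) + (2.5)·(2.5) + (-0.5)·(-0.5) + (0.5)·(0.5) + (1.5)·(1.5)) / 5 = 17.5/5 = 3.5
  S[X_1,X_2] = ((-1.5)·(-0.5) + (-2.5)·(-3.5) + (2.5)·(2.5) + (-0.5)·(-2.5) + (0.5)·(1.5) + (1.5)·(2.5)) / 5 = 21.5/5 = 4.3
  S[X_1,X_3] = ((-1.5)·(-0.6667) + (-2.5)·(1.3333) + (2.5)·(-1.6667) + (-0.5)·(4.3333) + (0.5)·(-2.6667) + (1.5)·(-0.6667)) / 5 = -11/5 = -2.2
  S[X_2,X_2] = ((-0.5)·(-0.5) + (-3.5)·(-3.5) + (2.5)·(2.5) + (-2.5)·(-2.5) + (1.5)·(1.5) + (2.5)·(2.5)) / 5 = 33.5/5 = 6.7
  S[X_2,X_3] = ((-0.5)·(-0.6667) + (-3.5)·(1.3333) + (2.5)·(-1.6667) + (-2.5)·(4.3333) + (1.5)·(-2.6667) + (2.5)·(-0.6667)) / 5 = -25/5 = -5
  S[X_3,X_3] = ((-0.6667)·(-0.6667) + (1.3333)·(1.3333) + (-1.6667)·(-1.6667) + (4.3333)·(4.3333) + (-2.6667)·(-2.6667) + (-0.6667)·(-0.6667)) / 5 = 31.3333/5 = 6.2667

S is symmetric (S[j,i] = S[i,j]). Assembling:

S = [[3.5, 4.3, -2.2],
 [4.3, 6.7, -5],
 [-2.2, -5, 6.2667]]


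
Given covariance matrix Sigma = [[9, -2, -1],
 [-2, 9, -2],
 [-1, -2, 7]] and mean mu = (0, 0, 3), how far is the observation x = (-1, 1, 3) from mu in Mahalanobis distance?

Step 1 — centre the observation: (x - mu) = (-1, 1, 0).

Step 2 — invert Sigma (cofactor / det for 3×3, or solve directly):
  Sigma^{-1} = [[0.1214, 0.0329, 0.0267],
 [0.0329, 0.1276, 0.0412],
 [0.0267, 0.0412, 0.1584]].

Step 3 — form the quadratic (x - mu)^T · Sigma^{-1} · (x - mu):
  Sigma^{-1} · (x - mu) = (-0.0885, 0.0947, 0.0144).
  (x - mu)^T · [Sigma^{-1} · (x - mu)] = (-1)·(-0.0885) + (1)·(0.0947) + (0)·(0.0144) = 0.1831.

Step 4 — take square root: d = √(0.1831) ≈ 0.4279.

d(x, mu) = √(0.1831) ≈ 0.4279


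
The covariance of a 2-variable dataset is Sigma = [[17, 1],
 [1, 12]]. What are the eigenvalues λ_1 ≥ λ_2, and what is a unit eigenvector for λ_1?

Step 1 — characteristic polynomial of 2×2 Sigma:
  det(Sigma - λI) = λ² - trace · λ + det = 0.
  trace = 17 + 12 = 29, det = 17·12 - (1)² = 203.
Step 2 — discriminant:
  Δ = trace² - 4·det = 841 - 812 = 29.
Step 3 — eigenvalues:
  λ = (trace ± √Δ)/2 = (29 ± 5.3852)/2,
  λ_1 = 17.1926,  λ_2 = 11.8074.

Step 4 — unit eigenvector for λ_1: solve (Sigma - λ_1 I)v = 0. First row:
  (17 - 17.1926)·v_x + (1)·v_y = 0, i.e. (-0.1926)·v_x + (1)·v_y = 0,
  so v ∝ (b, λ_1 - a) = (1, 0.1926) = u.
  ||u|| = √((1)² + (0.1926)²) = √(1.0371) ≈ 1.0184,
  v_1 = u/||u|| ≈ (0.982, 0.1891) (||v_1|| = 1).

λ_1 = 17.1926,  λ_2 = 11.8074;  v_1 ≈ (0.982, 0.1891)


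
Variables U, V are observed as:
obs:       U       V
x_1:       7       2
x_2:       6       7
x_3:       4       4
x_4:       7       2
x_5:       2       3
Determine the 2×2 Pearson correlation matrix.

Step 1 — column means:
  mean(U) = (7 + 6 + 4 + 7 + 2) / 5 = 26/5 = 5.2
  mean(V) = (2 + 7 + 4 + 2 + 3) / 5 = 18/5 = 3.6

Step 2 — sample variances and covariances s[i,j] = (1/(n-1)) · Σ_k (x_{k,i} - mean_i) · (x_{k,j} - mean_j), with n-1 = 4:
  s[U,U] = ((1.8)·(1.8) + (0.8)·(0.8) + (-1.2)·(-1.2) + (1.8)·(1.8) + (-3.2)·(-3.2)) / 4 = 18.8/4 = 4.7
  s[U,V] = ((1.8)·(-1.6) + (0.8)·(3.4) + (-1.2)·(0.4) + (1.8)·(-1.6) + (-3.2)·(-0.6)) / 4 = -1.6/4 = -0.4
  s[V,V] = ((-1.6)·(-1.6) + (3.4)·(3.4) + (0.4)·(0.4) + (-1.6)·(-1.6) + (-0.6)·(-0.6)) / 4 = 17.2/4 = 4.3
  Sample standard deviations s_i = √(s[i,i]):
  s(U) = √(4.7) = 2.1679
  s(V) = √(4.3) = 2.0736

Step 3 — r_{ij} = s_{ij} / (s_i · s_j):
  r[U,U] = 1 (diagonal).
  r[U,V] = -0.4 / (2.1679 · 2.0736) = -0.4 / 4.4956 = -0.089
  r[V,V] = 1 (diagonal).

R is symmetric with unit diagonal. Assembling:

R = [[1, -0.089],
 [-0.089, 1]]


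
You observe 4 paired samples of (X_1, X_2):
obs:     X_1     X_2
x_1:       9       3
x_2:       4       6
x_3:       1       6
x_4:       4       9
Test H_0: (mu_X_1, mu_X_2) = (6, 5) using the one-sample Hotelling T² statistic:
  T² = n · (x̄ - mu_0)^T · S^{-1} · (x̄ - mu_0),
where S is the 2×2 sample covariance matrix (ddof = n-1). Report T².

Step 1 — sample mean vector:
  mean(X_1) = (9 + 4 + 1 + 4) / 4 = 18/4 = 4.5
  mean(X_2) = (3 + 6 + 6 + 9) / 4 = 24/4 = 6
  x̄ = (4.5, 6),  deviation x̄ - mu_0 = (4.5, 6) - (6, 5) = (-1.5, 1).

Step 2 — sample covariance matrix, S[i,j] = (1/(n-1)) · Σ_k (x_{k,i} - mean_i) · (x_{k,j} - mean_j), divisor n-1 = 3:
  S[X_1,X_1] = ((4.5)·(4.5) + (-0.5)·(-0.5) + (-3.5)·(-3.5) + (-0.5)·(-0.5)) / 3 = 33/3 = 11
  S[X_1,X_2] = ((4.5)·(-3) + (-0.5)·(0) + (-3.5)·(0) + (-0.5)·(3)) / 3 = -15/3 = -5
  S[X_2,X_2] = ((-3)·(-3) + (0)·(0) + (0)·(0) + (3)·(3)) / 3 = 18/3 = 6
  S = [[11, -5],
 [-5, 6]].

Step 3 — invert S. det(S) = 11·6 - (-5)² = 41.
  S^{-1} = (1/det) · [[d, -b], [-b, a]] = [[0.1463, 0.122],
 [0.122, 0.2683]].

Step 4 — quadratic form (x̄ - mu_0)^T · S^{-1} · (x̄ - mu_0):
  S^{-1} · (x̄ - mu_0) = (-0.0976, 0.0854),
  (x̄ - mu_0)^T · [...] = (-1.5)·(-0.0976) + (1)·(0.0854) = 0.2317.

Step 5 — scale by n: T² = 4 · 0.2317 = 0.9268.

T² ≈ 0.9268


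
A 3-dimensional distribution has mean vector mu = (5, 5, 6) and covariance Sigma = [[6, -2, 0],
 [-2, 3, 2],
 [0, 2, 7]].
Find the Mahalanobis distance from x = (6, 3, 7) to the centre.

Step 1 — centre the observation: (x - mu) = (1, -2, 1).

Step 2 — invert Sigma (cofactor / det for 3×3, or solve directly):
  Sigma^{-1} = [[0.2297, 0.1892, -0.0541],
 [0.1892, 0.5676, -0.1622],
 [-0.0541, -0.1622, 0.1892]].

Step 3 — form the quadratic (x - mu)^T · Sigma^{-1} · (x - mu):
  Sigma^{-1} · (x - mu) = (-0.2027, -1.1081, 0.4595).
  (x - mu)^T · [Sigma^{-1} · (x - mu)] = (1)·(-0.2027) + (-2)·(-1.1081) + (1)·(0.4595) = 2.473.

Step 4 — take square root: d = √(2.473) ≈ 1.5726.

d(x, mu) = √(2.473) ≈ 1.5726


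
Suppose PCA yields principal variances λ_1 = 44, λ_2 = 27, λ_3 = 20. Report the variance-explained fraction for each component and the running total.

Step 1 — total variance = trace(Sigma) = Σ λ_i = 44 + 27 + 20 = 91.

Step 2 — fraction explained by component i = λ_i / Σ λ:
  PC1: 44/91 = 0.4835
  PC2: 27/91 = 0.2967
  PC3: 20/91 = 0.2198

Step 3 — cumulative fraction after k components = (λ_1 + ... + λ_k) / Σ λ:
  k = 1: 44/91 = 0.4835
  k = 2: (44 + 27)/91 = 71/91 = 0.7802
  k = 3: (44 + 27 + 20)/91 = 91/91 = 1

Summary (fraction, with percent):

explained: PC1 0.4835 (48.35%), PC2 0.2967 (29.67%), PC3 0.2198 (21.98%);  cumulative: 0.4835, 0.7802, 1


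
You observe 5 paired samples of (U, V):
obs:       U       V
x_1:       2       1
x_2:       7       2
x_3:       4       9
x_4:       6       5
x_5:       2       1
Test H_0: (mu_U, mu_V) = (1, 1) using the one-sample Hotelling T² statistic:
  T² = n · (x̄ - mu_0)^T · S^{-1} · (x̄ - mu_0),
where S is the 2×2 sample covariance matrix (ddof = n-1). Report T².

Step 1 — sample mean vector:
  mean(U) = (2 + 7 + 4 + 6 + 2) / 5 = 21/5 = 4.2
  mean(V) = (1 + 2 + 9 + 5 + 1) / 5 = 18/5 = 3.6
  x̄ = (4.2, 3.6),  deviation x̄ - mu_0 = (4.2, 3.6) - (1, 1) = (3.2, 2.6).

Step 2 — sample covariance matrix, S[i,j] = (1/(n-1)) · Σ_k (x_{k,i} - mean_i) · (x_{k,j} - mean_j), divisor n-1 = 4:
  S[U,U] = ((-2.2)·(-2.2) + (2.8)·(2.8) + (-0.2)·(-0.2) + (1.8)·(1.8) + (-2.2)·(-2.2)) / 4 = 20.8/4 = 5.2
  S[U,V] = ((-2.2)·(-2.6) + (2.8)·(-1.6) + (-0.2)·(5.4) + (1.8)·(1.4) + (-2.2)·(-2.6)) / 4 = 8.4/4 = 2.1
  S[V,V] = ((-2.6)·(-2.6) + (-1.6)·(-1.6) + (5.4)·(5.4) + (1.4)·(1.4) + (-2.6)·(-2.6)) / 4 = 47.2/4 = 11.8
  S = [[5.2, 2.1],
 [2.1, 11.8]].

Step 3 — invert S. det(S) = 5.2·11.8 - (2.1)² = 56.95.
  S^{-1} = (1/det) · [[d, -b], [-b, a]] = [[0.2072, -0.0369],
 [-0.0369, 0.0913]].

Step 4 — quadratic form (x̄ - mu_0)^T · S^{-1} · (x̄ - mu_0):
  S^{-1} · (x̄ - mu_0) = (0.5672, 0.1194),
  (x̄ - mu_0)^T · [...] = (3.2)·(0.5672) + (2.6)·(0.1194) = 2.1254.

Step 5 — scale by n: T² = 5 · 2.1254 = 10.6269.

T² ≈ 10.6269


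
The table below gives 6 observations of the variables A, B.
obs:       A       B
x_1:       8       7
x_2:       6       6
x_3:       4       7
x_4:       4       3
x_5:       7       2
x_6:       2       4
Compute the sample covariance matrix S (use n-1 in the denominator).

Step 1 — column means:
  mean(A) = (8 + 6 + 4 + 4 + 7 + 2) / 6 = 31/6 = 5.1667
  mean(B) = (7 + 6 + 7 + 3 + 2 + 4) / 6 = 29/6 = 4.8333

Step 2 — sample covariance S[i,j] = (1/(n-1)) · Σ_k (x_{k,i} - mean_i) · (x_{k,j} - mean_j), with n-1 = 5.
  S[A,A] = ((2.8333)·(2.8333) + (0.8333)·(0.8333) + (-1.1667)·(-1.1667) + (-1.1667)·(-1.1667) + (1.8333)·(1.8333) + (-3.1667)·(-3.1667)) / 5 = 24.8333/5 = 4.9667
  S[A,B] = ((2.8333)·(2.1667) + (0.8333)·(1.1667) + (-1.1667)·(2.1667) + (-1.1667)·(-1.8333) + (1.8333)·(-2.8333) + (-3.1667)·(-0.8333)) / 5 = 4.1667/5 = 0.8333
  S[B,B] = ((2.1667)·(2.1667) + (1.1667)·(1.1667) + (2.1667)·(2.1667) + (-1.8333)·(-1.8333) + (-2.8333)·(-2.8333) + (-0.8333)·(-0.8333)) / 5 = 22.8333/5 = 4.5667

S is symmetric (S[j,i] = S[i,j]). Assembling:

S = [[4.9667, 0.8333],
 [0.8333, 4.5667]]


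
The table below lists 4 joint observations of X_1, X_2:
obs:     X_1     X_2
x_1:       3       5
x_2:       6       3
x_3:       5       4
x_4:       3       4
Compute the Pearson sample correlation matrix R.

Step 1 — column means:
  mean(X_1) = (3 + 6 + 5 + 3) / 4 = 17/4 = 4.25
  mean(X_2) = (5 + 3 + 4 + 4) / 4 = 16/4 = 4

Step 2 — sample variances and covariances s[i,j] = (1/(n-1)) · Σ_k (x_{k,i} - mean_i) · (x_{k,j} - mean_j), with n-1 = 3:
  s[X_1,X_1] = ((-1.25)·(-1.25) + (1.75)·(1.75) + (0.75)·(0.75) + (-1.25)·(-1.25)) / 3 = 6.75/3 = 2.25
  s[X_1,X_2] = ((-1.25)·(1) + (1.75)·(-1) + (0.75)·(0) + (-1.25)·(0)) / 3 = -3/3 = -1
  s[X_2,X_2] = ((1)·(1) + (-1)·(-1) + (0)·(0) + (0)·(0)) / 3 = 2/3 = 0.6667
  Sample standard deviations s_i = √(s[i,i]):
  s(X_1) = √(2.25) = 1.5
  s(X_2) = √(0.6667) = 0.8165

Step 3 — r_{ij} = s_{ij} / (s_i · s_j):
  r[X_1,X_1] = 1 (diagonal).
  r[X_1,X_2] = -1 / (1.5 · 0.8165) = -1 / 1.2247 = -0.8165
  r[X_2,X_2] = 1 (diagonal).

R is symmetric with unit diagonal. Assembling:

R = [[1, -0.8165],
 [-0.8165, 1]]


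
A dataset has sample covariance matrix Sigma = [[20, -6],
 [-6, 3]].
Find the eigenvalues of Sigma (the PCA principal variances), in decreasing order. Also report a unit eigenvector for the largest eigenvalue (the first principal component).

Step 1 — characteristic polynomial of 2×2 Sigma:
  det(Sigma - λI) = λ² - trace · λ + det = 0.
  trace = 20 + 3 = 23, det = 20·3 - (-6)² = 24.
Step 2 — discriminant:
  Δ = trace² - 4·det = 529 - 96 = 433.
Step 3 — eigenvalues:
  λ = (trace ± √Δ)/2 = (23 ± 20.8087)/2,
  λ_1 = 21.9043,  λ_2 = 1.0957.

Step 4 — unit eigenvector for λ_1: solve (Sigma - λ_1 I)v = 0. First row:
  (20 - 21.9043)·v_x + (-6)·v_y = 0, i.e. (-1.9043)·v_x + (-6)·v_y = 0,
  so v ∝ (b, λ_1 - a) = (-6, 1.9043); multiply by -1 so the first entry is positive: u = (6, -1.9043).
  ||u|| = √((6)² + (-1.9043)²) = √(39.6265) ≈ 6.295,
  v_1 = u/||u|| ≈ (0.9531, -0.3025) (||v_1|| = 1).

λ_1 = 21.9043,  λ_2 = 1.0957;  v_1 ≈ (0.9531, -0.3025)


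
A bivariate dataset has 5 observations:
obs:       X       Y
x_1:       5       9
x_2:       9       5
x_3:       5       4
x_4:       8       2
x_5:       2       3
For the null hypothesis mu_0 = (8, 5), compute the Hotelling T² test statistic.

Step 1 — sample mean vector:
  mean(X) = (5 + 9 + 5 + 8 + 2) / 5 = 29/5 = 5.8
  mean(Y) = (9 + 5 + 4 + 2 + 3) / 5 = 23/5 = 4.6
  x̄ = (5.8, 4.6),  deviation x̄ - mu_0 = (5.8, 4.6) - (8, 5) = (-2.2, -0.4).

Step 2 — sample covariance matrix, S[i,j] = (1/(n-1)) · Σ_k (x_{k,i} - mean_i) · (x_{k,j} - mean_j), divisor n-1 = 4:
  S[X,X] = ((-0.8)·(-0.8) + (3.2)·(3.2) + (-0.8)·(-0.8) + (2.2)·(2.2) + (-3.8)·(-3.8)) / 4 = 30.8/4 = 7.7
  S[X,Y] = ((-0.8)·(4.4) + (3.2)·(0.4) + (-0.8)·(-0.6) + (2.2)·(-2.6) + (-3.8)·(-1.6)) / 4 = -1.4/4 = -0.35
  S[Y,Y] = ((4.4)·(4.4) + (0.4)·(0.4) + (-0.6)·(-0.6) + (-2.6)·(-2.6) + (-1.6)·(-1.6)) / 4 = 29.2/4 = 7.3
  S = [[7.7, -0.35],
 [-0.35, 7.3]].

Step 3 — invert S. det(S) = 7.7·7.3 - (-0.35)² = 56.0875.
  S^{-1} = (1/det) · [[d, -b], [-b, a]] = [[0.1302, 0.0062],
 [0.0062, 0.1373]].

Step 4 — quadratic form (x̄ - mu_0)^T · S^{-1} · (x̄ - mu_0):
  S^{-1} · (x̄ - mu_0) = (-0.2888, -0.0686),
  (x̄ - mu_0)^T · [...] = (-2.2)·(-0.2888) + (-0.4)·(-0.0686) = 0.6629.

Step 5 — scale by n: T² = 5 · 0.6629 = 3.3145.

T² ≈ 3.3145


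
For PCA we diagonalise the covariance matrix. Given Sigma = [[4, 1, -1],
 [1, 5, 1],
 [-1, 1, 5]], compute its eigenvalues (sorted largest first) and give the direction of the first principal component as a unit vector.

Step 1 — characteristic polynomial p(λ) = det(λI - Sigma) = λ³ - tr·λ² + c_1·λ - det, where tr = trace, c_1 = sum of the principal 2×2 minors, det = det(Sigma):
  tr = 4 + 5 + 5 = 14,
  c_1 = (4·5 - (1)²) + (4·5 - (-1)²) + (5·5 - (1)²) = 19 + 19 + 24 = 62,
  det = 4·(5·5 - (1)²) - (1)·((1)·5 - (1)·(-1)) + (-1)·((1)·(1) - 5·(-1)) = 4·(24) - (1)·(6) + (-1)·(6) = 84.
  So p(λ) = λ³ - 14λ² + 62λ - 84.
Step 2 — look for an integer root (rational root theorem: any rational root is an integer divisor of 84). Testing λ = 6:
  p(6) = 216 - 504 + 372 - 84 = 0  ✓
  Dividing out (λ - 6): p(λ) = (λ - 6)(λ² - 8λ + 14).
Step 3 — remaining eigenvalues from the quadratic λ² - 8λ + 14 = 0:
  Δ = 8² - 4·14 = 64 - 56 = 8,  λ = (8 ± √8)/2 = (8 ± 2.8284)/2 ≈ 5.4142 or 2.5858.
  Sorted: λ_1 = 6,  λ_2 = 5.4142,  λ_3 = 2.5858  (check: sum = 14 = tr ✓).

Step 4 — unit eigenvector for λ_1 = 6: v spans the null space of (Sigma - λ_1 I), whose rows are
  r_1 = (-2, 1, -1),  r_2 = (1, -1, 1),  r_3 = (-1, 1, -1).
  v is orthogonal to every row, so take v ∝ r_1 × r_2 = ((1)·(1) - (-1)·(-1), (-1)·(1) - (-2)·(1), (-2)·(-1) - (1)·(1)) = (0, 1, 1).
  Let u = (0, 1, 1).
  ||u|| = √((0)² + (1)² + (1)²) = √(2) ≈ 1.4142,  v_1 = u/||u|| ≈ (0, 0.7071, 0.7071) (||v_1|| = 1).

λ_1 = 6,  λ_2 = 5.4142,  λ_3 = 2.5858;  v_1 ≈ (0, 0.7071, 0.7071)


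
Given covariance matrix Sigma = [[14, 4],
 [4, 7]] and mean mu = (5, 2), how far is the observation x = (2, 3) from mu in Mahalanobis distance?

Step 1 — centre the observation: (x - mu) = (-3, 1).

Step 2 — invert Sigma. det(Sigma) = 14·7 - (4)² = 82.
  Sigma^{-1} = (1/det) · [[d, -b], [-b, a]] = [[0.0854, -0.0488],
 [-0.0488, 0.1707]].

Step 3 — form the quadratic (x - mu)^T · Sigma^{-1} · (x - mu):
  Sigma^{-1} · (x - mu) = (-0.3049, 0.3171).
  (x - mu)^T · [Sigma^{-1} · (x - mu)] = (-3)·(-0.3049) + (1)·(0.3171) = 1.2317.

Step 4 — take square root: d = √(1.2317) ≈ 1.1098.

d(x, mu) = √(1.2317) ≈ 1.1098


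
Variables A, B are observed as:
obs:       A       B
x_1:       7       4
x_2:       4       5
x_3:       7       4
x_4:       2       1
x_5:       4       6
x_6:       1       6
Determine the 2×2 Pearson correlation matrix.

Step 1 — column means:
  mean(A) = (7 + 4 + 7 + 2 + 4 + 1) / 6 = 25/6 = 4.1667
  mean(B) = (4 + 5 + 4 + 1 + 6 + 6) / 6 = 26/6 = 4.3333

Step 2 — sample variances and covariances s[i,j] = (1/(n-1)) · Σ_k (x_{k,i} - mean_i) · (x_{k,j} - mean_j), with n-1 = 5:
  s[A,A] = ((2.8333)·(2.8333) + (-0.1667)·(-0.1667) + (2.8333)·(2.8333) + (-2.1667)·(-2.1667) + (-0.1667)·(-0.1667) + (-3.1667)·(-3.1667)) / 5 = 30.8333/5 = 6.1667
  s[A,B] = ((2.8333)·(-0.3333) + (-0.1667)·(0.6667) + (2.8333)·(-0.3333) + (-2.1667)·(-3.3333) + (-0.1667)·(1.6667) + (-3.1667)·(1.6667)) / 5 = -0.3333/5 = -0.0667
  s[B,B] = ((-0.3333)·(-0.3333) + (0.6667)·(0.6667) + (-0.3333)·(-0.3333) + (-3.3333)·(-3.3333) + (1.6667)·(1.6667) + (1.6667)·(1.6667)) / 5 = 17.3333/5 = 3.4667
  Sample standard deviations s_i = √(s[i,i]):
  s(A) = √(6.1667) = 2.4833
  s(B) = √(3.4667) = 1.8619

Step 3 — r_{ij} = s_{ij} / (s_i · s_j):
  r[A,A] = 1 (diagonal).
  r[A,B] = -0.0667 / (2.4833 · 1.8619) = -0.0667 / 4.6236 = -0.0144
  r[B,B] = 1 (diagonal).

R is symmetric with unit diagonal. Assembling:

R = [[1, -0.0144],
 [-0.0144, 1]]


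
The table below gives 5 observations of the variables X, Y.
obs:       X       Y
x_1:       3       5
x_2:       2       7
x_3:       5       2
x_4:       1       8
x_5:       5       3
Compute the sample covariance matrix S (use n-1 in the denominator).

Step 1 — column means:
  mean(X) = (3 + 2 + 5 + 1 + 5) / 5 = 16/5 = 3.2
  mean(Y) = (5 + 7 + 2 + 8 + 3) / 5 = 25/5 = 5

Step 2 — sample covariance S[i,j] = (1/(n-1)) · Σ_k (x_{k,i} - mean_i) · (x_{k,j} - mean_j), with n-1 = 4.
  S[X,X] = ((-0.2)·(-0.2) + (-1.2)·(-1.2) + (1.8)·(1.8) + (-2.2)·(-2.2) + (1.8)·(1.8)) / 4 = 12.8/4 = 3.2
  S[X,Y] = ((-0.2)·(0) + (-1.2)·(2) + (1.8)·(-3) + (-2.2)·(3) + (1.8)·(-2)) / 4 = -18/4 = -4.5
  S[Y,Y] = ((0)·(0) + (2)·(2) + (-3)·(-3) + (3)·(3) + (-2)·(-2)) / 4 = 26/4 = 6.5

S is symmetric (S[j,i] = S[i,j]). Assembling:

S = [[3.2, -4.5],
 [-4.5, 6.5]]


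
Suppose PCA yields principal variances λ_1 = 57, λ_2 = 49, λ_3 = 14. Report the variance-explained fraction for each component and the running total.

Step 1 — total variance = trace(Sigma) = Σ λ_i = 57 + 49 + 14 = 120.

Step 2 — fraction explained by component i = λ_i / Σ λ:
  PC1: 57/120 = 0.475
  PC2: 49/120 = 0.4083
  PC3: 14/120 = 0.1167

Step 3 — cumulative fraction after k components = (λ_1 + ... + λ_k) / Σ λ:
  k = 1: 57/120 = 0.475
  k = 2: (57 + 49)/120 = 106/120 = 0.8833
  k = 3: (57 + 49 + 14)/120 = 120/120 = 1

Summary (fraction, with percent):

explained: PC1 0.475 (47.5%), PC2 0.4083 (40.83%), PC3 0.1167 (11.67%);  cumulative: 0.475, 0.8833, 1


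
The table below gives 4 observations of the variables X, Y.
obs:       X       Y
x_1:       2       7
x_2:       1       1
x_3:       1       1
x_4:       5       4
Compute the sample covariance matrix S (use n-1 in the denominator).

Step 1 — column means:
  mean(X) = (2 + 1 + 1 + 5) / 4 = 9/4 = 2.25
  mean(Y) = (7 + 1 + 1 + 4) / 4 = 13/4 = 3.25

Step 2 — sample covariance S[i,j] = (1/(n-1)) · Σ_k (x_{k,i} - mean_i) · (x_{k,j} - mean_j), with n-1 = 3.
  S[X,X] = ((-0.25)·(-0.25) + (-1.25)·(-1.25) + (-1.25)·(-1.25) + (2.75)·(2.75)) / 3 = 10.75/3 = 3.5833
  S[X,Y] = ((-0.25)·(3.75) + (-1.25)·(-2.25) + (-1.25)·(-2.25) + (2.75)·(0.75)) / 3 = 6.75/3 = 2.25
  S[Y,Y] = ((3.75)·(3.75) + (-2.25)·(-2.25) + (-2.25)·(-2.25) + (0.75)·(0.75)) / 3 = 24.75/3 = 8.25

S is symmetric (S[j,i] = S[i,j]). Assembling:

S = [[3.5833, 2.25],
 [2.25, 8.25]]


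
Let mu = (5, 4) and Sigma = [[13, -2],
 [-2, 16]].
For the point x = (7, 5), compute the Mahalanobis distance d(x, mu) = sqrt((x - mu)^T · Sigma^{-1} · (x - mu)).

Step 1 — centre the observation: (x - mu) = (2, 1).

Step 2 — invert Sigma. det(Sigma) = 13·16 - (-2)² = 204.
  Sigma^{-1} = (1/det) · [[d, -b], [-b, a]] = [[0.0784, 0.0098],
 [0.0098, 0.0637]].

Step 3 — form the quadratic (x - mu)^T · Sigma^{-1} · (x - mu):
  Sigma^{-1} · (x - mu) = (0.1667, 0.0833).
  (x - mu)^T · [Sigma^{-1} · (x - mu)] = (2)·(0.1667) + (1)·(0.0833) = 0.4167.

Step 4 — take square root: d = √(0.4167) ≈ 0.6455.

d(x, mu) = √(0.4167) ≈ 0.6455


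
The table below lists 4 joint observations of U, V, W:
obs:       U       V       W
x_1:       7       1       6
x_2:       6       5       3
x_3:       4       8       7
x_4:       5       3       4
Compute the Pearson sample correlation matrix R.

Step 1 — column means:
  mean(U) = (7 + 6 + 4 + 5) / 4 = 22/4 = 5.5
  mean(V) = (1 + 5 + 8 + 3) / 4 = 17/4 = 4.25
  mean(W) = (6 + 3 + 7 + 4) / 4 = 20/4 = 5

Step 2 — sample variances and covariances s[i,j] = (1/(n-1)) · Σ_k (x_{k,i} - mean_i) · (x_{k,j} - mean_j), with n-1 = 3:
  s[U,U] = ((1.5)·(1.5) + (0.5)·(0.5) + (-1.5)·(-1.5) + (-0.5)·(-0.5)) / 3 = 5/3 = 1.6667
  s[U,V] = ((1.5)·(-3.25) + (0.5)·(0.75) + (-1.5)·(3.75) + (-0.5)·(-1.25)) / 3 = -9.5/3 = -3.1667
  s[U,W] = ((1.5)·(1) + (0.5)·(-2) + (-1.5)·(2) + (-0.5)·(-1)) / 3 = -2/3 = -0.6667
  s[V,V] = ((-3.25)·(-3.25) + (0.75)·(0.75) + (3.75)·(3.75) + (-1.25)·(-1.25)) / 3 = 26.75/3 = 8.9167
  s[V,W] = ((-3.25)·(1) + (0.75)·(-2) + (3.75)·(2) + (-1.25)·(-1)) / 3 = 4/3 = 1.3333
  s[W,W] = ((1)·(1) + (-2)·(-2) + (2)·(2) + (-1)·(-1)) / 3 = 10/3 = 3.3333
  Sample standard deviations s_i = √(s[i,i]):
  s(U) = √(1.6667) = 1.291
  s(V) = √(8.9167) = 2.9861
  s(W) = √(3.3333) = 1.8257

Step 3 — r_{ij} = s_{ij} / (s_i · s_j):
  r[U,U] = 1 (diagonal).
  r[U,V] = -3.1667 / (1.291 · 2.9861) = -3.1667 / 3.855 = -0.8214
  r[U,W] = -0.6667 / (1.291 · 1.8257) = -0.6667 / 2.357 = -0.2828
  r[V,V] = 1 (diagonal).
  r[V,W] = 1.3333 / (2.9861 · 1.8257) = 1.3333 / 5.4518 = 0.2446
  r[W,W] = 1 (diagonal).

R is symmetric with unit diagonal. Assembling:

R = [[1, -0.8214, -0.2828],
 [-0.8214, 1, 0.2446],
 [-0.2828, 0.2446, 1]]


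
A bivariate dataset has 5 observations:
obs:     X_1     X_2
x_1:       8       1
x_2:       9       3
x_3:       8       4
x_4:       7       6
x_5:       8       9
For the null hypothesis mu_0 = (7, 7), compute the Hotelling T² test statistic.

Step 1 — sample mean vector:
  mean(X_1) = (8 + 9 + 8 + 7 + 8) / 5 = 40/5 = 8
  mean(X_2) = (1 + 3 + 4 + 6 + 9) / 5 = 23/5 = 4.6
  x̄ = (8, 4.6),  deviation x̄ - mu_0 = (8, 4.6) - (7, 7) = (1, -2.4).

Step 2 — sample covariance matrix, S[i,j] = (1/(n-1)) · Σ_k (x_{k,i} - mean_i) · (x_{k,j} - mean_j), divisor n-1 = 4:
  S[X_1,X_1] = ((0)·(0) + (1)·(1) + (0)·(0) + (-1)·(-1) + (0)·(0)) / 4 = 2/4 = 0.5
  S[X_1,X_2] = ((0)·(-3.6) + (1)·(-1.6) + (0)·(-0.6) + (-1)·(1.4) + (0)·(4.4)) / 4 = -3/4 = -0.75
  S[X_2,X_2] = ((-3.6)·(-3.6) + (-1.6)·(-1.6) + (-0.6)·(-0.6) + (1.4)·(1.4) + (4.4)·(4.4)) / 4 = 37.2/4 = 9.3
  S = [[0.5, -0.75],
 [-0.75, 9.3]].

Step 3 — invert S. det(S) = 0.5·9.3 - (-0.75)² = 4.0875.
  S^{-1} = (1/det) · [[d, -b], [-b, a]] = [[2.2752, 0.1835],
 [0.1835, 0.1223]].

Step 4 — quadratic form (x̄ - mu_0)^T · S^{-1} · (x̄ - mu_0):
  S^{-1} · (x̄ - mu_0) = (1.8349, -0.1101),
  (x̄ - mu_0)^T · [...] = (1)·(1.8349) + (-2.4)·(-0.1101) = 2.0991.

Step 5 — scale by n: T² = 5 · 2.0991 = 10.4954.

T² ≈ 10.4954


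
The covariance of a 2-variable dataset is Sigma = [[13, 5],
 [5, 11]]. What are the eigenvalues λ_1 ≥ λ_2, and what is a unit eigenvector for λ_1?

Step 1 — characteristic polynomial of 2×2 Sigma:
  det(Sigma - λI) = λ² - trace · λ + det = 0.
  trace = 13 + 11 = 24, det = 13·11 - (5)² = 118.
Step 2 — discriminant:
  Δ = trace² - 4·det = 576 - 472 = 104.
Step 3 — eigenvalues:
  λ = (trace ± √Δ)/2 = (24 ± 10.198)/2,
  λ_1 = 17.099,  λ_2 = 6.901.

Step 4 — unit eigenvector for λ_1: solve (Sigma - λ_1 I)v = 0. First row:
  (13 - 17.099)·v_x + (5)·v_y = 0, i.e. (-4.099)·v_x + (5)·v_y = 0,
  so v ∝ (b, λ_1 - a) = (5, 4.099) = u.
  ||u|| = √((5)² + (4.099)²) = √(41.802) ≈ 6.4654,
  v_1 = u/||u|| ≈ (0.7733, 0.634) (||v_1|| = 1).

λ_1 = 17.099,  λ_2 = 6.901;  v_1 ≈ (0.7733, 0.634)


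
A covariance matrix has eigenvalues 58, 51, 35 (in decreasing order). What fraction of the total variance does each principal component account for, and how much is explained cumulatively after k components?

Step 1 — total variance = trace(Sigma) = Σ λ_i = 58 + 51 + 35 = 144.

Step 2 — fraction explained by component i = λ_i / Σ λ:
  PC1: 58/144 = 0.4028
  PC2: 51/144 = 0.3542
  PC3: 35/144 = 0.2431

Step 3 — cumulative fraction after k components = (λ_1 + ... + λ_k) / Σ λ:
  k = 1: 58/144 = 0.4028
  k = 2: (58 + 51)/144 = 109/144 = 0.7569
  k = 3: (58 + 51 + 35)/144 = 144/144 = 1

Summary (fraction, with percent):

explained: PC1 0.4028 (40.28%), PC2 0.3542 (35.42%), PC3 0.2431 (24.31%);  cumulative: 0.4028, 0.7569, 1


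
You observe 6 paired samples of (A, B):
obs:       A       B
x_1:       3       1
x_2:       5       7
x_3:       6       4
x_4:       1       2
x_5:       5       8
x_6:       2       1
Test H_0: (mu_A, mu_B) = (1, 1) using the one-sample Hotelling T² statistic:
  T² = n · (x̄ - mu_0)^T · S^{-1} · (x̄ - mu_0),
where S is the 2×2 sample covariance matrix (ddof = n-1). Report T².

Step 1 — sample mean vector:
  mean(A) = (3 + 5 + 6 + 1 + 5 + 2) / 6 = 22/6 = 3.6667
  mean(B) = (1 + 7 + 4 + 2 + 8 + 1) / 6 = 23/6 = 3.8333
  x̄ = (3.6667, 3.8333),  deviation x̄ - mu_0 = (3.6667, 3.8333) - (1, 1) = (2.6667, 2.8333).

Step 2 — sample covariance matrix, S[i,j] = (1/(n-1)) · Σ_k (x_{k,i} - mean_i) · (x_{k,j} - mean_j), divisor n-1 = 5:
  S[A,A] = ((-0.6667)·(-0.6667) + (1.3333)·(1.3333) + (2.3333)·(2.3333) + (-2.6667)·(-2.6667) + (1.3333)·(1.3333) + (-1.6667)·(-1.6667)) / 5 = 19.3333/5 = 3.8667
  S[A,B] = ((-0.6667)·(-2.8333) + (1.3333)·(3.1667) + (2.3333)·(0.1667) + (-2.6667)·(-1.8333) + (1.3333)·(4.1667) + (-1.6667)·(-2.8333)) / 5 = 21.6667/5 = 4.3333
  S[B,B] = ((-2.8333)·(-2.8333) + (3.1667)·(3.1667) + (0.1667)·(0.1667) + (-1.8333)·(-1.8333) + (4.1667)·(4.1667) + (-2.8333)·(-2.8333)) / 5 = 46.8333/5 = 9.3667
  S = [[3.8667, 4.3333],
 [4.3333, 9.3667]].

Step 3 — invert S. det(S) = 3.8667·9.3667 - (4.3333)² = 17.44.
  S^{-1} = (1/det) · [[d, -b], [-b, a]] = [[0.5371, -0.2485],
 [-0.2485, 0.2217]].

Step 4 — quadratic form (x̄ - mu_0)^T · S^{-1} · (x̄ - mu_0):
  S^{-1} · (x̄ - mu_0) = (0.7282, -0.0344),
  (x̄ - mu_0)^T · [...] = (2.6667)·(0.7282) + (2.8333)·(-0.0344) = 1.8444.

Step 5 — scale by n: T² = 6 · 1.8444 = 11.0665.

T² ≈ 11.0665


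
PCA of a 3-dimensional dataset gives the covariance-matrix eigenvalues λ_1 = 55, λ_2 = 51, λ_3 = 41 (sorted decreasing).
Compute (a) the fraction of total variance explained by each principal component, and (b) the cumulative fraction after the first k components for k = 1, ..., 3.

Step 1 — total variance = trace(Sigma) = Σ λ_i = 55 + 51 + 41 = 147.

Step 2 — fraction explained by component i = λ_i / Σ λ:
  PC1: 55/147 = 0.3741
  PC2: 51/147 = 0.3469
  PC3: 41/147 = 0.2789

Step 3 — cumulative fraction after k components = (λ_1 + ... + λ_k) / Σ λ:
  k = 1: 55/147 = 0.3741
  k = 2: (55 + 51)/147 = 106/147 = 0.7211
  k = 3: (55 + 51 + 41)/147 = 147/147 = 1

Summary (fraction, with percent):

explained: PC1 0.3741 (37.41%), PC2 0.3469 (34.69%), PC3 0.2789 (27.89%);  cumulative: 0.3741, 0.7211, 1


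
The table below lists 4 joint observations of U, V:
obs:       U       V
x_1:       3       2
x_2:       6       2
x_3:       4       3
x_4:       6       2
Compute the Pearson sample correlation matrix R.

Step 1 — column means:
  mean(U) = (3 + 6 + 4 + 6) / 4 = 19/4 = 4.75
  mean(V) = (2 + 2 + 3 + 2) / 4 = 9/4 = 2.25

Step 2 — sample variances and covariances s[i,j] = (1/(n-1)) · Σ_k (x_{k,i} - mean_i) · (x_{k,j} - mean_j), with n-1 = 3:
  s[U,U] = ((-1.75)·(-1.75) + (1.25)·(1.25) + (-0.75)·(-0.75) + (1.25)·(1.25)) / 3 = 6.75/3 = 2.25
  s[U,V] = ((-1.75)·(-0.25) + (1.25)·(-0.25) + (-0.75)·(0.75) + (1.25)·(-0.25)) / 3 = -0.75/3 = -0.25
  s[V,V] = ((-0.25)·(-0.25) + (-0.25)·(-0.25) + (0.75)·(0.75) + (-0.25)·(-0.25)) / 3 = 0.75/3 = 0.25
  Sample standard deviations s_i = √(s[i,i]):
  s(U) = √(2.25) = 1.5
  s(V) = √(0.25) = 0.5

Step 3 — r_{ij} = s_{ij} / (s_i · s_j):
  r[U,U] = 1 (diagonal).
  r[U,V] = -0.25 / (1.5 · 0.5) = -0.25 / 0.75 = -0.3333
  r[V,V] = 1 (diagonal).

R is symmetric with unit diagonal. Assembling:

R = [[1, -0.3333],
 [-0.3333, 1]]


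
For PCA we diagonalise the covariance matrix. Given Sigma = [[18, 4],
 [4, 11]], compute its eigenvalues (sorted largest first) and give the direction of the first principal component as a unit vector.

Step 1 — characteristic polynomial of 2×2 Sigma:
  det(Sigma - λI) = λ² - trace · λ + det = 0.
  trace = 18 + 11 = 29, det = 18·11 - (4)² = 182.
Step 2 — discriminant:
  Δ = trace² - 4·det = 841 - 728 = 113.
Step 3 — eigenvalues:
  λ = (trace ± √Δ)/2 = (29 ± 10.6301)/2,
  λ_1 = 19.8151,  λ_2 = 9.1849.

Step 4 — unit eigenvector for λ_1: solve (Sigma - λ_1 I)v = 0. First row:
  (18 - 19.8151)·v_x + (4)·v_y = 0, i.e. (-1.8151)·v_x + (4)·v_y = 0,
  so v ∝ (b, λ_1 - a) = (4, 1.8151) = u.
  ||u|| = √((4)² + (1.8151)²) = √(19.2945) ≈ 4.3925,
  v_1 = u/||u|| ≈ (0.9106, 0.4132) (||v_1|| = 1).

λ_1 = 19.8151,  λ_2 = 9.1849;  v_1 ≈ (0.9106, 0.4132)


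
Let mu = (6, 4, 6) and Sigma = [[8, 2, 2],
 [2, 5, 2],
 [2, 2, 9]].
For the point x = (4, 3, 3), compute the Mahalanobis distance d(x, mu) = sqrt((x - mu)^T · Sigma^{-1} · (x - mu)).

Step 1 — centre the observation: (x - mu) = (-2, -1, -3).

Step 2 — invert Sigma (cofactor / det for 3×3, or solve directly):
  Sigma^{-1} = [[0.1424, -0.0486, -0.0208],
 [-0.0486, 0.2361, -0.0417],
 [-0.0208, -0.0417, 0.125]].

Step 3 — form the quadratic (x - mu)^T · Sigma^{-1} · (x - mu):
  Sigma^{-1} · (x - mu) = (-0.1736, -0.0139, -0.2917).
  (x - mu)^T · [Sigma^{-1} · (x - mu)] = (-2)·(-0.1736) + (-1)·(-0.0139) + (-3)·(-0.2917) = 1.2361.

Step 4 — take square root: d = √(1.2361) ≈ 1.1118.

d(x, mu) = √(1.2361) ≈ 1.1118


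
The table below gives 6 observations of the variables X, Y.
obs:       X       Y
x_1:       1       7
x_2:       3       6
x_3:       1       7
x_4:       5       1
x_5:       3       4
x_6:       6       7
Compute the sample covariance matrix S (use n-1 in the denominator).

Step 1 — column means:
  mean(X) = (1 + 3 + 1 + 5 + 3 + 6) / 6 = 19/6 = 3.1667
  mean(Y) = (7 + 6 + 7 + 1 + 4 + 7) / 6 = 32/6 = 5.3333

Step 2 — sample covariance S[i,j] = (1/(n-1)) · Σ_k (x_{k,i} - mean_i) · (x_{k,j} - mean_j), with n-1 = 5.
  S[X,X] = ((-2.1667)·(-2.1667) + (-0.1667)·(-0.1667) + (-2.1667)·(-2.1667) + (1.8333)·(1.8333) + (-0.1667)·(-0.1667) + (2.8333)·(2.8333)) / 5 = 20.8333/5 = 4.1667
  S[X,Y] = ((-2.1667)·(1.6667) + (-0.1667)·(0.6667) + (-2.1667)·(1.6667) + (1.8333)·(-4.3333) + (-0.1667)·(-1.3333) + (2.8333)·(1.6667)) / 5 = -10.3333/5 = -2.0667
  S[Y,Y] = ((1.6667)·(1.6667) + (0.6667)·(0.6667) + (1.6667)·(1.6667) + (-4.3333)·(-4.3333) + (-1.3333)·(-1.3333) + (1.6667)·(1.6667)) / 5 = 29.3333/5 = 5.8667

S is symmetric (S[j,i] = S[i,j]). Assembling:

S = [[4.1667, -2.0667],
 [-2.0667, 5.8667]]


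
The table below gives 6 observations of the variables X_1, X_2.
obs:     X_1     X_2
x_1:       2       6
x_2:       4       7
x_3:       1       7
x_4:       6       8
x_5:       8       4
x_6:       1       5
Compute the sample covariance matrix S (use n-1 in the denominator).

Step 1 — column means:
  mean(X_1) = (2 + 4 + 1 + 6 + 8 + 1) / 6 = 22/6 = 3.6667
  mean(X_2) = (6 + 7 + 7 + 8 + 4 + 5) / 6 = 37/6 = 6.1667

Step 2 — sample covariance S[i,j] = (1/(n-1)) · Σ_k (x_{k,i} - mean_i) · (x_{k,j} - mean_j), with n-1 = 5.
  S[X_1,X_1] = ((-1.6667)·(-1.6667) + (0.3333)·(0.3333) + (-2.6667)·(-2.6667) + (2.3333)·(2.3333) + (4.3333)·(4.3333) + (-2.6667)·(-2.6667)) / 5 = 41.3333/5 = 8.2667
  S[X_1,X_2] = ((-1.6667)·(-0.1667) + (0.3333)·(0.8333) + (-2.6667)·(0.8333) + (2.3333)·(1.8333) + (4.3333)·(-2.1667) + (-2.6667)·(-1.1667)) / 5 = -3.6667/5 = -0.7333
  S[X_2,X_2] = ((-0.1667)·(-0.1667) + (0.8333)·(0.8333) + (0.8333)·(0.8333) + (1.8333)·(1.8333) + (-2.1667)·(-2.1667) + (-1.1667)·(-1.1667)) / 5 = 10.8333/5 = 2.1667

S is symmetric (S[j,i] = S[i,j]). Assembling:

S = [[8.2667, -0.7333],
 [-0.7333, 2.1667]]


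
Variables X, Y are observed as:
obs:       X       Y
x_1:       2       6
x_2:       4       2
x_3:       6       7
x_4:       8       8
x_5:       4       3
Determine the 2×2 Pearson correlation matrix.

Step 1 — column means:
  mean(X) = (2 + 4 + 6 + 8 + 4) / 5 = 24/5 = 4.8
  mean(Y) = (6 + 2 + 7 + 8 + 3) / 5 = 26/5 = 5.2

Step 2 — sample variances and covariances s[i,j] = (1/(n-1)) · Σ_k (x_{k,i} - mean_i) · (x_{k,j} - mean_j), with n-1 = 4:
  s[X,X] = ((-2.8)·(-2.8) + (-0.8)·(-0.8) + (1.2)·(1.2) + (3.2)·(3.2) + (-0.8)·(-0.8)) / 4 = 20.8/4 = 5.2
  s[X,Y] = ((-2.8)·(0.8) + (-0.8)·(-3.2) + (1.2)·(1.8) + (3.2)·(2.8) + (-0.8)·(-2.2)) / 4 = 13.2/4 = 3.3
  s[Y,Y] = ((0.8)·(0.8) + (-3.2)·(-3.2) + (1.8)·(1.8) + (2.8)·(2.8) + (-2.2)·(-2.2)) / 4 = 26.8/4 = 6.7
  Sample standard deviations s_i = √(s[i,i]):
  s(X) = √(5.2) = 2.2804
  s(Y) = √(6.7) = 2.5884

Step 3 — r_{ij} = s_{ij} / (s_i · s_j):
  r[X,X] = 1 (diagonal).
  r[X,Y] = 3.3 / (2.2804 · 2.5884) = 3.3 / 5.9025 = 0.5591
  r[Y,Y] = 1 (diagonal).

R is symmetric with unit diagonal. Assembling:

R = [[1, 0.5591],
 [0.5591, 1]]


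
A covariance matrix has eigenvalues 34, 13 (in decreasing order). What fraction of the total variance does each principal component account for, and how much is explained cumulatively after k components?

Step 1 — total variance = trace(Sigma) = Σ λ_i = 34 + 13 = 47.

Step 2 — fraction explained by component i = λ_i / Σ λ:
  PC1: 34/47 = 0.7234
  PC2: 13/47 = 0.2766

Step 3 — cumulative fraction after k components = (λ_1 + ... + λ_k) / Σ λ:
  k = 1: 34/47 = 0.7234
  k = 2: (34 + 13)/47 = 47/47 = 1

Summary (fraction, with percent):

explained: PC1 0.7234 (72.34%), PC2 0.2766 (27.66%);  cumulative: 0.7234, 1


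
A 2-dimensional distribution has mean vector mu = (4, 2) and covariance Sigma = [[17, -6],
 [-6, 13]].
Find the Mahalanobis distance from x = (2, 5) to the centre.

Step 1 — centre the observation: (x - mu) = (-2, 3).

Step 2 — invert Sigma. det(Sigma) = 17·13 - (-6)² = 185.
  Sigma^{-1} = (1/det) · [[d, -b], [-b, a]] = [[0.0703, 0.0324],
 [0.0324, 0.0919]].

Step 3 — form the quadratic (x - mu)^T · Sigma^{-1} · (x - mu):
  Sigma^{-1} · (x - mu) = (-0.0432, 0.2108).
  (x - mu)^T · [Sigma^{-1} · (x - mu)] = (-2)·(-0.0432) + (3)·(0.2108) = 0.7189.

Step 4 — take square root: d = √(0.7189) ≈ 0.8479.

d(x, mu) = √(0.7189) ≈ 0.8479


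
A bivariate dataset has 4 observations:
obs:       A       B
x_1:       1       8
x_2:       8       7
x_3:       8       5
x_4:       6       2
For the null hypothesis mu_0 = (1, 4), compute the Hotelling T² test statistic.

Step 1 — sample mean vector:
  mean(A) = (1 + 8 + 8 + 6) / 4 = 23/4 = 5.75
  mean(B) = (8 + 7 + 5 + 2) / 4 = 22/4 = 5.5
  x̄ = (5.75, 5.5),  deviation x̄ - mu_0 = (5.75, 5.5) - (1, 4) = (4.75, 1.5).

Step 2 — sample covariance matrix, S[i,j] = (1/(n-1)) · Σ_k (x_{k,i} - mean_i) · (x_{k,j} - mean_j), divisor n-1 = 3:
  S[A,A] = ((-4.75)·(-4.75) + (2.25)·(2.25) + (2.25)·(2.25) + (0.25)·(0.25)) / 3 = 32.75/3 = 10.9167
  S[A,B] = ((-4.75)·(2.5) + (2.25)·(1.5) + (2.25)·(-0.5) + (0.25)·(-3.5)) / 3 = -10.5/3 = -3.5
  S[B,B] = ((2.5)·(2.5) + (1.5)·(1.5) + (-0.5)·(-0.5) + (-3.5)·(-3.5)) / 3 = 21/3 = 7
  S = [[10.9167, -3.5],
 [-3.5, 7]].

Step 3 — invert S. det(S) = 10.9167·7 - (-3.5)² = 64.1667.
  S^{-1} = (1/det) · [[d, -b], [-b, a]] = [[0.1091, 0.0545],
 [0.0545, 0.1701]].

Step 4 — quadratic form (x̄ - mu_0)^T · S^{-1} · (x̄ - mu_0):
  S^{-1} · (x̄ - mu_0) = (0.6, 0.5143),
  (x̄ - mu_0)^T · [...] = (4.75)·(0.6) + (1.5)·(0.5143) = 3.6214.

Step 5 — scale by n: T² = 4 · 3.6214 = 14.4857.

T² ≈ 14.4857
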